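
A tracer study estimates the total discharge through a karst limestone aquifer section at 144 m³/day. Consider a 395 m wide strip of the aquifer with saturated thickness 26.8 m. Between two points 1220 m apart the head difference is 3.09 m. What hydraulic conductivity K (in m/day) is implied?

5.37

Cross-sectional area A = 395 × 26.8 = 10586 m².
Hydraulic gradient i = Δh / L = 3.09 / 1220 = 0.002533.
From Q = K·A·i, K = Q / (A·i) = 144 / (10586 × 0.002533) = 5.371 m/day.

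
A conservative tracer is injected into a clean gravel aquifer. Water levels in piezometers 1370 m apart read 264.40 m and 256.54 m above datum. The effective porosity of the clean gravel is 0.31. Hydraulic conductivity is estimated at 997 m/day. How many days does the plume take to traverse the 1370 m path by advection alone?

Hydraulic gradient i = (264.40 − 256.54) / 1370 = 7.86 / 1370 = 0.005737.
Darcy flux q = K · i = 997.0 × 0.005737 = 5.720 m/day.
Seepage velocity v = q / n_e = 5.720 / 0.31 = 18.45 m/day.
Travel time t = L / v = 1370 / 18.45 = 74.25 days.

74.2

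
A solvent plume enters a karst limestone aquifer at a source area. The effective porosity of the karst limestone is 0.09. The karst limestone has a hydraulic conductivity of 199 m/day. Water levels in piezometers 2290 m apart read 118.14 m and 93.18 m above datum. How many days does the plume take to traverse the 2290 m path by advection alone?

95.0

Hydraulic gradient i = (118.14 − 93.18) / 2290 = 24.96 / 2290 = 0.01090.
Darcy flux q = K · i = 199.0 × 0.01090 = 2.169 m/day.
Seepage velocity v = q / n_e = 2.169 / 0.09 = 24.10 m/day.
Travel time t = L / v = 2290 / 24.10 = 95.02 days.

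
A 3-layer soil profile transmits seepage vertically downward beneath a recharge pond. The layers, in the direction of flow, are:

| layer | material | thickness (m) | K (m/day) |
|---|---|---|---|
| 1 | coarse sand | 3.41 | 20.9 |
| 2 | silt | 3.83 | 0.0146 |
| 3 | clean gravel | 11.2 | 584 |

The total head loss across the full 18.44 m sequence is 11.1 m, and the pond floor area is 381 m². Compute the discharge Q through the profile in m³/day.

16.1

Flow is perpendicular to layering, so the layers act in series and the equivalent K is the thickness-weighted harmonic mean.
Total thickness L = 3.41 + 3.83 + 11.2 = 18.44 m.
Σ(b_i/K_i) = 3.41/20.9 + 3.83/0.0146 + 11.2/584 = 262.5 d.
K_eq = L / Σ(b_i/K_i) = 18.44 / 262.5 = 0.07024 m/day.
Q = K_eq · A · (Δh/L) = 0.07024 × 381 × (11.1/18.44) = 16.11 m³/day.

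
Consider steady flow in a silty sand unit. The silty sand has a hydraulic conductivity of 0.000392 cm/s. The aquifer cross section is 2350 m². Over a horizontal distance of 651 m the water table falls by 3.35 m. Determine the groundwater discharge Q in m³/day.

4.10

Convert K: 0.000392 cm/s × 864 = 0.3387 m/day.
Hydraulic gradient i = Δh / L = 3.35 / 651 = 0.005146.
Darcy's law: Q = K · A · i = 0.3387 × 2350 × 0.005146 = 4.096 m³/day.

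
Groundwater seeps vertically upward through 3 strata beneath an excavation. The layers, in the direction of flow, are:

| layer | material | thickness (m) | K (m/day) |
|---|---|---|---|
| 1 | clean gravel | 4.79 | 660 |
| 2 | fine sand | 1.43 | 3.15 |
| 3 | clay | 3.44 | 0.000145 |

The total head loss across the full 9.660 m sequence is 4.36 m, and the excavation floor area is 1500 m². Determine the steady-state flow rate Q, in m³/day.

0.276

Flow is perpendicular to layering, so the layers act in series and the equivalent K is the thickness-weighted harmonic mean.
Total thickness L = 4.79 + 1.43 + 3.44 = 9.660 m.
Σ(b_i/K_i) = 4.79/660 + 1.43/3.15 + 3.44/0.000145 = 23725 d.
K_eq = L / Σ(b_i/K_i) = 9.660 / 23725 = 0.0004072 m/day.
Q = K_eq · A · (Δh/L) = 0.0004072 × 1500 × (4.36/9.660) = 0.2757 m³/day.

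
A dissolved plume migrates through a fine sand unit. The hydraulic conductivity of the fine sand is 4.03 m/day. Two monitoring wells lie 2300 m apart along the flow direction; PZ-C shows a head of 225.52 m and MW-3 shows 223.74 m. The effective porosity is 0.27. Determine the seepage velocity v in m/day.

Hydraulic gradient i = (225.52 − 223.74) / 2300 = 1.78 / 2300 = 0.0007739.
Darcy flux q = K · i = 4.030 × 0.0007739 = 0.003119 m/day.
Seepage velocity v = q / n_e = 0.003119 / 0.27 = 0.01155 m/day.

0.0116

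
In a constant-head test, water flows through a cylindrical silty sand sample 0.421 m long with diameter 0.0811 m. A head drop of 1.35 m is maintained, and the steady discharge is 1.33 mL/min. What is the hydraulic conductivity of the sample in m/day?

Cross-sectional area A = π·(d/2)² = π × (0.0811/2)² = 0.005166 m².
Convert discharge: 1.33 mL/min = 2.217e-08 m³/s.
Darcy's law rearranged: K = Q·L / (A·Δh) = 2.217e-08 × 0.421 / (0.005166 × 1.35) = 1.338e-06 m/s = 0.1156 m/day.

0.116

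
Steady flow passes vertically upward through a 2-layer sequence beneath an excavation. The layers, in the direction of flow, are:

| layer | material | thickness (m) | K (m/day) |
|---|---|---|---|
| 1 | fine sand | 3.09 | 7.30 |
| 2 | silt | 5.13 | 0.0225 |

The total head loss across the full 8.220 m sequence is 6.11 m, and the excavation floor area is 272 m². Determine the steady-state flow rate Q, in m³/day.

7.28

Flow is perpendicular to layering, so the layers act in series and the equivalent K is the thickness-weighted harmonic mean.
Total thickness L = 3.09 + 5.13 = 8.220 m.
Σ(b_i/K_i) = 3.09/7.30 + 5.13/0.0225 = 228.4 d.
K_eq = L / Σ(b_i/K_i) = 8.220 / 228.4 = 0.03599 m/day.
Q = K_eq · A · (Δh/L) = 0.03599 × 272 × (6.11/8.220) = 7.276 m³/day.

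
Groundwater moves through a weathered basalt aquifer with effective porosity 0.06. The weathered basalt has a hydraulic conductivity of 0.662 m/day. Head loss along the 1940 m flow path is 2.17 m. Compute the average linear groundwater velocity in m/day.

Hydraulic gradient i = Δh / L = 2.17 / 1940 = 0.001119.
Darcy flux q = K · i = 0.6620 × 0.001119 = 0.0007405 m/day.
Seepage velocity v = q / n_e = 0.0007405 / 0.06 = 0.01234 m/day.

0.0123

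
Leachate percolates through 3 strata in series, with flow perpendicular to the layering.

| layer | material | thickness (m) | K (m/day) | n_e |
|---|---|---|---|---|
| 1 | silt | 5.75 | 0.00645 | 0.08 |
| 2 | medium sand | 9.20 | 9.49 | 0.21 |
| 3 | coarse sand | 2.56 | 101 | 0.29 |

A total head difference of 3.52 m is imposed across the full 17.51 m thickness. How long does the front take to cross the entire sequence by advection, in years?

With flow normal to the layers, continuity requires the same specific discharge q through every layer.
Σ(b_i/K_i) = 5.75/0.00645 + 9.20/9.49 + 2.56/101 = 892.5 d.
q = Δh / Σ(b_i/K_i) = 3.52 / 892.5 = 0.003944 m/day.
In each layer the seepage velocity is v_i = q/n_i, so the layer transit time is t_i = b_i·n_i / q:
  layer 1 (silt): t_1 = 5.75 × 0.08 / 0.003944 = 116.6 d
  layer 2 (medium sand): t_2 = 9.20 × 0.21 / 0.003944 = 489.8 d
  layer 3 (coarse sand): t_3 = 2.56 × 0.29 / 0.003944 = 188.2 d
Total t = Σ t_i = 794.7 days = 2.176 years.

2.18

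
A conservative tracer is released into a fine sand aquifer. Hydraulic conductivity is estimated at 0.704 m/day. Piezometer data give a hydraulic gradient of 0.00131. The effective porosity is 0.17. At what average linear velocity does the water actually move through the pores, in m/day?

0.00542

Hydraulic gradient i = 0.00131.
Darcy flux q = K · i = 0.7040 × 0.001310 = 0.0009222 m/day.
Seepage velocity v = q / n_e = 0.0009222 / 0.17 = 0.005425 m/day.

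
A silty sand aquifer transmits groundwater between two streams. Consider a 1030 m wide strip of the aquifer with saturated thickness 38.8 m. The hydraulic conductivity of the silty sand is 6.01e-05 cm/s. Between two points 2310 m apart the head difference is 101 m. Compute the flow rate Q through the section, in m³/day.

Convert K: 6.01e-05 cm/s × 864 = 0.05193 m/day.
Cross-sectional area A = 1030 × 38.8 = 39964 m².
Hydraulic gradient i = Δh / L = 101 / 2310 = 0.04372.
Darcy's law: Q = K · A · i = 0.05193 × 39964 × 0.04372 = 90.73 m³/day.

90.7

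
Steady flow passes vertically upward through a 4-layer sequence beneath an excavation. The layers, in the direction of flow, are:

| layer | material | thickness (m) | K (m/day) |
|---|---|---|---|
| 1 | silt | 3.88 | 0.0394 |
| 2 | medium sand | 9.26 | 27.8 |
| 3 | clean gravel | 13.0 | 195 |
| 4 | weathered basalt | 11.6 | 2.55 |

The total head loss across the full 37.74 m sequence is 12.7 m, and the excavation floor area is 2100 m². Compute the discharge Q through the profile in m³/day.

Flow is perpendicular to layering, so the layers act in series and the equivalent K is the thickness-weighted harmonic mean.
Total thickness L = 3.88 + 9.26 + 13.0 + 11.6 = 37.74 m.
Σ(b_i/K_i) = 3.88/0.0394 + 9.26/27.8 + 13.0/195 + 11.6/2.55 = 103.4 d.
K_eq = L / Σ(b_i/K_i) = 37.74 / 103.4 = 0.3649 m/day.
Q = K_eq · A · (Δh/L) = 0.3649 × 2100 × (12.7/37.74) = 257.9 m³/day.

258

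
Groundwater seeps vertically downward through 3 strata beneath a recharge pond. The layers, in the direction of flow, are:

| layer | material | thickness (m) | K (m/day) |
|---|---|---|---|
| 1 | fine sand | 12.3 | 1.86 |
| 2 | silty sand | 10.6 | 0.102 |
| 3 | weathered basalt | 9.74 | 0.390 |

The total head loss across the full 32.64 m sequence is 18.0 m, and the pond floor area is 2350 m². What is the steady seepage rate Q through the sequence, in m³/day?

Flow is perpendicular to layering, so the layers act in series and the equivalent K is the thickness-weighted harmonic mean.
Total thickness L = 12.3 + 10.6 + 9.74 = 32.64 m.
Σ(b_i/K_i) = 12.3/1.86 + 10.6/0.102 + 9.74/0.390 = 135.5 d.
K_eq = L / Σ(b_i/K_i) = 32.64 / 135.5 = 0.2409 m/day.
Q = K_eq · A · (Δh/L) = 0.2409 × 2350 × (18.0/32.64) = 312.2 m³/day.

312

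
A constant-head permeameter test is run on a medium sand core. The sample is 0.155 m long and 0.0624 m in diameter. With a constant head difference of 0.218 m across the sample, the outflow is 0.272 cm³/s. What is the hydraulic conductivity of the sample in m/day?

5.46

Cross-sectional area A = π·(d/2)² = π × (0.0624/2)² = 0.003058 m².
Convert discharge: 0.272 cm³/s = 2.720e-07 m³/s.
Darcy's law rearranged: K = Q·L / (A·Δh) = 2.720e-07 × 0.155 / (0.003058 × 0.218) = 6.324e-05 m/s = 5.464 m/day.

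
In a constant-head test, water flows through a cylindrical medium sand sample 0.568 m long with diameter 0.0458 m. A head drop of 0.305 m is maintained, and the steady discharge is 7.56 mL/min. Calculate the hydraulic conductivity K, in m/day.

Cross-sectional area A = π·(d/2)² = π × (0.0458/2)² = 0.001647 m².
Convert discharge: 7.56 mL/min = 1.260e-07 m³/s.
Darcy's law rearranged: K = Q·L / (A·Δh) = 1.260e-07 × 0.568 / (0.001647 × 0.305) = 0.0001424 m/s = 12.31 m/day.

12.3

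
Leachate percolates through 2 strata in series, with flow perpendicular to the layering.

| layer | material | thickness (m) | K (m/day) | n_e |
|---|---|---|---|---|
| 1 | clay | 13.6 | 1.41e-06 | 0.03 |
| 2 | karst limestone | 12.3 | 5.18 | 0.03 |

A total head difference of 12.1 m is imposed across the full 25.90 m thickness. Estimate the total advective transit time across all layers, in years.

1700

With flow normal to the layers, continuity requires the same specific discharge q through every layer.
Σ(b_i/K_i) = 13.6/1.41e-06 + 12.3/5.18 = 9.645e+06 d.
q = Δh / Σ(b_i/K_i) = 12.1 / 9.645e+06 = 1.254e-06 m/day.
In each layer the seepage velocity is v_i = q/n_i, so the layer transit time is t_i = b_i·n_i / q:
  layer 1 (clay): t_1 = 13.6 × 0.03 / 1.254e-06 = 3.252e+05 d
  layer 2 (karst limestone): t_2 = 12.3 × 0.03 / 1.254e-06 = 2.941e+05 d
Total t = Σ t_i = 6.194e+05 days = 1696 years.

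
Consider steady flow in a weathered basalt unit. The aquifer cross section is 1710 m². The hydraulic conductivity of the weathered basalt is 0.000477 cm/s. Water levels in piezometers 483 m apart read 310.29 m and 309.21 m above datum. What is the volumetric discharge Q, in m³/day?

1.58

Convert K: 0.000477 cm/s × 864 = 0.4121 m/day.
Hydraulic gradient i = (310.29 − 309.21) / 483 = 1.08 / 483 = 0.002236.
Darcy's law: Q = K · A · i = 0.4121 × 1710 × 0.002236 = 1.576 m³/day.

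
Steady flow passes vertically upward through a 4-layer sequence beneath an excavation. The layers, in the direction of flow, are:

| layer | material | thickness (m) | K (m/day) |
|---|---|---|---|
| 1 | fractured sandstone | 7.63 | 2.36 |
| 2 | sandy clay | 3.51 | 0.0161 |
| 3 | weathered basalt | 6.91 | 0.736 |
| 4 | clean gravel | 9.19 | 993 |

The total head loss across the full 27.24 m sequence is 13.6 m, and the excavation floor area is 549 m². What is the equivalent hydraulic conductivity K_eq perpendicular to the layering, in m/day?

Flow is perpendicular to layering, so the layers act in series and the equivalent K is the thickness-weighted harmonic mean.
Total thickness L = 7.63 + 3.51 + 6.91 + 9.19 = 27.24 m.
Σ(b_i/K_i) = 7.63/2.36 + 3.51/0.0161 + 6.91/0.736 + 9.19/993 = 230.6 d.
K_eq = L / Σ(b_i/K_i) = 27.24 / 230.6 = 0.1181 m/day.

0.118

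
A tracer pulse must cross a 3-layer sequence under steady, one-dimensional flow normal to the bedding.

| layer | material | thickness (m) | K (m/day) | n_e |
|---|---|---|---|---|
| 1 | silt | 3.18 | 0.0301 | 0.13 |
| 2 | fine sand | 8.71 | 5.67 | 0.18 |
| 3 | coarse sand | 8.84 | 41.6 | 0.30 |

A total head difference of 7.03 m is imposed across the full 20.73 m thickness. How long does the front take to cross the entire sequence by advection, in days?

With flow normal to the layers, continuity requires the same specific discharge q through every layer.
Σ(b_i/K_i) = 3.18/0.0301 + 8.71/5.67 + 8.84/41.6 = 107.4 d.
q = Δh / Σ(b_i/K_i) = 7.03 / 107.4 = 0.06546 m/day.
In each layer the seepage velocity is v_i = q/n_i, so the layer transit time is t_i = b_i·n_i / q:
  layer 1 (silt): t_1 = 3.18 × 0.13 / 0.06546 = 6.315 d
  layer 2 (fine sand): t_2 = 8.71 × 0.18 / 0.06546 = 23.95 d
  layer 3 (coarse sand): t_3 = 8.84 × 0.30 / 0.06546 = 40.51 d
Total t = Σ t_i = 70.78 days.

70.8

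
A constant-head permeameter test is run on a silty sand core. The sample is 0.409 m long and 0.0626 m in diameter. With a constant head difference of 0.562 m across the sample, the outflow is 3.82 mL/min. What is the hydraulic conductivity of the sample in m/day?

Cross-sectional area A = π·(d/2)² = π × (0.0626/2)² = 0.003078 m².
Convert discharge: 3.82 mL/min = 6.367e-08 m³/s.
Darcy's law rearranged: K = Q·L / (A·Δh) = 6.367e-08 × 0.409 / (0.003078 × 0.562) = 1.505e-05 m/s = 1.301 m/day.

1.30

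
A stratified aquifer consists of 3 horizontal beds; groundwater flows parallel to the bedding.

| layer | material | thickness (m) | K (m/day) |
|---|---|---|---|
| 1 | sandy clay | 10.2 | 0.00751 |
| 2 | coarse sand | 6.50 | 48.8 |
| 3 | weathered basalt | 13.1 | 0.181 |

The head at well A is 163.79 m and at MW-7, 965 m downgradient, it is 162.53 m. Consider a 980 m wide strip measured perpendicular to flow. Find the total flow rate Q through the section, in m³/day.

409

Flow is parallel to layering, so each bed carries its own Darcy discharge and the transmissivities add.
Σ(K_i·b_i) = 0.00751×10.2 + 48.8×6.50 + 0.181×13.1 = 319.6 m²/day.
Hydraulic gradient i = (163.79 − 162.53) / 965 = 1.26 / 965 = 0.001306.
Q = Σ(K_i·b_i) · W · i = 319.6 × 980 × 0.001306 = 409.0 m³/day.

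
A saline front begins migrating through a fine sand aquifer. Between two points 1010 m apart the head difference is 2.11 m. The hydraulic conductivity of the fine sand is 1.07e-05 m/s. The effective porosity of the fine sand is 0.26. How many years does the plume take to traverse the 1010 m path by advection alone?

372

Convert K: 1.07e-05 m/s × 86400 = 0.9245 m/day.
Hydraulic gradient i = Δh / L = 2.11 / 1010 = 0.002089.
Darcy flux q = K · i = 0.9245 × 0.002089 = 0.001931 m/day.
Seepage velocity v = q / n_e = 0.001931 / 0.26 = 0.007428 m/day.
Travel time t = L / v = 1010 / 0.007428 = 1.360e+05 days = 372.3 years.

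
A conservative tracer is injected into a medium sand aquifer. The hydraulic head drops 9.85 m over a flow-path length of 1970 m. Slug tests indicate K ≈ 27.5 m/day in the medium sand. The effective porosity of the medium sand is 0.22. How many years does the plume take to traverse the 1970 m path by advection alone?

Hydraulic gradient i = Δh / L = 9.85 / 1970 = 0.005000.
Darcy flux q = K · i = 27.50 × 0.005000 = 0.1375 m/day.
Seepage velocity v = q / n_e = 0.1375 / 0.22 = 0.6250 m/day.
Travel time t = L / v = 1970 / 0.6250 = 3152 days = 8.630 years.

8.63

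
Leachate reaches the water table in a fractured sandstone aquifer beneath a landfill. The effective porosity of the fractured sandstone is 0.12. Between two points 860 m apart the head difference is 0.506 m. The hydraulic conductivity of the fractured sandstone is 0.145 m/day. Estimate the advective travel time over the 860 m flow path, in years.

Hydraulic gradient i = Δh / L = 0.506 / 860 = 0.0005884.
Darcy flux q = K · i = 0.1450 × 0.0005884 = 8.531e-05 m/day.
Seepage velocity v = q / n_e = 8.531e-05 / 0.12 = 0.0007109 m/day.
Travel time t = L / v = 860 / 0.0007109 = 1.210e+06 days = 3312 years.

3310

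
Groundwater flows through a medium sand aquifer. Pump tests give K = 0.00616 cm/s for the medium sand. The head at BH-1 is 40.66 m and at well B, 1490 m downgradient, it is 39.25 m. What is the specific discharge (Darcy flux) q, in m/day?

Convert K: 0.00616 cm/s × 864 = 5.322 m/day.
Hydraulic gradient i = (40.66 − 39.25) / 1490 = 1.41 / 1490 = 0.0009463.
Specific discharge q = K · i = 5.322 × 0.0009463 = 0.005036 m/day.

0.00504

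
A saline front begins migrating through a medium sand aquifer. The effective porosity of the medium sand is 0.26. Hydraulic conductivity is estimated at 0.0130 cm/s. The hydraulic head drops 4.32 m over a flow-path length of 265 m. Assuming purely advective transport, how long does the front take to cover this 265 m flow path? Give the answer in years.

Convert K: 0.0130 cm/s × 864 = 11.23 m/day.
Hydraulic gradient i = Δh / L = 4.32 / 265 = 0.01630.
Darcy flux q = K · i = 11.23 × 0.01630 = 0.1831 m/day.
Seepage velocity v = q / n_e = 0.1831 / 0.26 = 0.7042 m/day.
Travel time t = L / v = 265 / 0.7042 = 376.3 days = 1.030 years.

1.03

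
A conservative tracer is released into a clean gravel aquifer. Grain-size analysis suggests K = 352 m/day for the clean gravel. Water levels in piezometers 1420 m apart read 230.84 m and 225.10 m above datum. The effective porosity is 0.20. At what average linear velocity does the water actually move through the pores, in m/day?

7.11

Hydraulic gradient i = (230.84 − 225.10) / 1420 = 5.74 / 1420 = 0.004042.
Darcy flux q = K · i = 352.0 × 0.004042 = 1.423 m/day.
Seepage velocity v = q / n_e = 1.423 / 0.20 = 7.114 m/day.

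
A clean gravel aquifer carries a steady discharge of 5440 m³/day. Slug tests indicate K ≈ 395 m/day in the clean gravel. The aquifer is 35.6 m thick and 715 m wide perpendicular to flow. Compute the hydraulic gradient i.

Cross-sectional area A = 715 × 35.6 = 25454 m².
From Q = K·A·i, i = Q / (K·A) = 5440 / (395.0 × 25454) = 0.0005411.

0.000541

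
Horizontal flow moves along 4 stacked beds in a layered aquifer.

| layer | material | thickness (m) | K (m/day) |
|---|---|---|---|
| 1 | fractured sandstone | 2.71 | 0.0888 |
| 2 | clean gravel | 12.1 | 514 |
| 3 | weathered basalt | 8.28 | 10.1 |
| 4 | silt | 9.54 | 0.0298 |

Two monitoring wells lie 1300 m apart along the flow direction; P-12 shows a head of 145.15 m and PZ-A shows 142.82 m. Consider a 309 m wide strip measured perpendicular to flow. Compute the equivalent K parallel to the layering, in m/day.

193

Flow is parallel to layering, so each bed carries its own Darcy discharge and the transmissivities add.
Σ(K_i·b_i) = 0.0888×2.71 + 514×12.1 + 10.1×8.28 + 0.0298×9.54 = 6304 m²/day.
Total thickness b = 32.63 m, so K_eq = Σ(K_i·b_i)/b = 193.2 m/day.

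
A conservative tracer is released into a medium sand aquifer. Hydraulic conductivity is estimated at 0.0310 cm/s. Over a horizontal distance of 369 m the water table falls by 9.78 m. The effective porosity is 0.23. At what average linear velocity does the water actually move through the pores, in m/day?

3.09

Convert K: 0.0310 cm/s × 864 = 26.78 m/day.
Hydraulic gradient i = Δh / L = 9.78 / 369 = 0.02650.
Darcy flux q = K · i = 26.78 × 0.02650 = 0.7099 m/day.
Seepage velocity v = q / n_e = 0.7099 / 0.23 = 3.086 m/day.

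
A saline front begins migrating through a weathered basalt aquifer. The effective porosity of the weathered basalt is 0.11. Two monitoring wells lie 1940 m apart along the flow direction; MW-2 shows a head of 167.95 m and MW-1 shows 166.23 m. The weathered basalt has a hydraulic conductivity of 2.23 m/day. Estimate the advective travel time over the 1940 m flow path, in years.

Hydraulic gradient i = (167.95 − 166.23) / 1940 = 1.72 / 1940 = 0.0008866.
Darcy flux q = K · i = 2.230 × 0.0008866 = 0.001977 m/day.
Seepage velocity v = q / n_e = 0.001977 / 0.11 = 0.01797 m/day.
Travel time t = L / v = 1940 / 0.01797 = 1.079e+05 days = 295.5 years.

296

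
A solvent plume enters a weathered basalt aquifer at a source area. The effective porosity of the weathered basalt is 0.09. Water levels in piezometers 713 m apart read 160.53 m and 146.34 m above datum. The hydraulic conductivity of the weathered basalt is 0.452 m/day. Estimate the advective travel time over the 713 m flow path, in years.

19.5

Hydraulic gradient i = (160.53 − 146.34) / 713 = 14.19 / 713 = 0.01990.
Darcy flux q = K · i = 0.4520 × 0.01990 = 0.008996 m/day.
Seepage velocity v = q / n_e = 0.008996 / 0.09 = 0.09995 m/day.
Travel time t = L / v = 713 / 0.09995 = 7133 days = 19.53 years.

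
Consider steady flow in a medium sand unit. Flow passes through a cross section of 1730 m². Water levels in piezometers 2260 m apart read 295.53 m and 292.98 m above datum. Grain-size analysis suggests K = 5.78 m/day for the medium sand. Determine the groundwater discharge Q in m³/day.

11.3

Hydraulic gradient i = (295.53 − 292.98) / 2260 = 2.55 / 2260 = 0.001128.
Darcy's law: Q = K · A · i = 5.780 × 1730 × 0.001128 = 11.28 m³/day.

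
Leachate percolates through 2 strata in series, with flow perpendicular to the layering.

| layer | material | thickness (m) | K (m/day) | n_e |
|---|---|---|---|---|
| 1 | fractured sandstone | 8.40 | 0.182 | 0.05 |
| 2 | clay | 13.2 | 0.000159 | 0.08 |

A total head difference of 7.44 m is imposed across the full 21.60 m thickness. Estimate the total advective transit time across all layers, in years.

45.1

With flow normal to the layers, continuity requires the same specific discharge q through every layer.
Σ(b_i/K_i) = 8.40/0.182 + 13.2/0.000159 = 83065 d.
q = Δh / Σ(b_i/K_i) = 7.44 / 83065 = 8.957e-05 m/day.
In each layer the seepage velocity is v_i = q/n_i, so the layer transit time is t_i = b_i·n_i / q:
  layer 1 (fractured sandstone): t_1 = 8.40 × 0.05 / 8.957e-05 = 4689 d
  layer 2 (clay): t_2 = 13.2 × 0.08 / 8.957e-05 = 11790 d
Total t = Σ t_i = 16479 days = 45.12 years.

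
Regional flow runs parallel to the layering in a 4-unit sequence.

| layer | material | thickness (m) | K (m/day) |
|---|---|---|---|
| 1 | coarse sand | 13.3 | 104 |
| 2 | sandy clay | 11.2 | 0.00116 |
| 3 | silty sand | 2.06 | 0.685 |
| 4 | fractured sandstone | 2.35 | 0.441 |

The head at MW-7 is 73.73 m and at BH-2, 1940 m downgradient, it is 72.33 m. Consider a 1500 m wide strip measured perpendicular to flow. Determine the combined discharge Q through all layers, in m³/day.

1500

Flow is parallel to layering, so each bed carries its own Darcy discharge and the transmissivities add.
Σ(K_i·b_i) = 104×13.3 + 0.00116×11.2 + 0.685×2.06 + 0.441×2.35 = 1386 m²/day.
Hydraulic gradient i = (73.73 − 72.33) / 1940 = 1.4 / 1940 = 0.0007216.
Q = Σ(K_i·b_i) · W · i = 1386 × 1500 × 0.0007216 = 1500 m³/day.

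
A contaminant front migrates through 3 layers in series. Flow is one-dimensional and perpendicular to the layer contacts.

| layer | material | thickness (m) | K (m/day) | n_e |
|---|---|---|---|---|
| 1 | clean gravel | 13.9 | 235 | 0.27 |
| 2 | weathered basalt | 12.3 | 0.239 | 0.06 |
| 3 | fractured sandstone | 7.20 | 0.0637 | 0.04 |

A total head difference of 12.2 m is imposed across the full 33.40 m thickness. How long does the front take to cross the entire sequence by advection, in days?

With flow normal to the layers, continuity requires the same specific discharge q through every layer.
Σ(b_i/K_i) = 13.9/235 + 12.3/0.239 + 7.20/0.0637 = 164.6 d.
q = Δh / Σ(b_i/K_i) = 12.2 / 164.6 = 0.07414 m/day.
In each layer the seepage velocity is v_i = q/n_i, so the layer transit time is t_i = b_i·n_i / q:
  layer 1 (clean gravel): t_1 = 13.9 × 0.27 / 0.07414 = 50.62 d
  layer 2 (weathered basalt): t_2 = 12.3 × 0.06 / 0.07414 = 9.954 d
  layer 3 (fractured sandstone): t_3 = 7.20 × 0.04 / 0.07414 = 3.885 d
Total t = Σ t_i = 64.46 days.

64.5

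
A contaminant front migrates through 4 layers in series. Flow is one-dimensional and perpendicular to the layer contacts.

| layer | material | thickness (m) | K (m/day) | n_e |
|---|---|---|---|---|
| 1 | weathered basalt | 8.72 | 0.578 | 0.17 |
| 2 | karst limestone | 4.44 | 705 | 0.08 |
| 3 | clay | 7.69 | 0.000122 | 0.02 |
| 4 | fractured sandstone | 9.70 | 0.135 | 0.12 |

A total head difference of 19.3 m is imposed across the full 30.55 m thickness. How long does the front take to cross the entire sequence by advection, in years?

28.3

With flow normal to the layers, continuity requires the same specific discharge q through every layer.
Σ(b_i/K_i) = 8.72/0.578 + 4.44/705 + 7.69/0.000122 + 9.70/0.135 = 63120 d.
q = Δh / Σ(b_i/K_i) = 19.3 / 63120 = 0.0003058 m/day.
In each layer the seepage velocity is v_i = q/n_i, so the layer transit time is t_i = b_i·n_i / q:
  layer 1 (weathered basalt): t_1 = 8.72 × 0.17 / 0.0003058 = 4848 d
  layer 2 (karst limestone): t_2 = 4.44 × 0.08 / 0.0003058 = 1162 d
  layer 3 (clay): t_3 = 7.69 × 0.02 / 0.0003058 = 503.0 d
  layer 4 (fractured sandstone): t_4 = 9.70 × 0.12 / 0.0003058 = 3807 d
Total t = Σ t_i = 10320 days = 28.25 years.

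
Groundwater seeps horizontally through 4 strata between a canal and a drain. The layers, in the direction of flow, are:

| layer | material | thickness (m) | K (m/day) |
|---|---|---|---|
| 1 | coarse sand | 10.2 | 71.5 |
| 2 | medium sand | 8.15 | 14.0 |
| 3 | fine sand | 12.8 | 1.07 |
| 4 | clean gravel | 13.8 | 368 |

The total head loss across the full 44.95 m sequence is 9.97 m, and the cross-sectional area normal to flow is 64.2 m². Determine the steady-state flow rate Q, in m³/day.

Flow is perpendicular to layering, so the layers act in series and the equivalent K is the thickness-weighted harmonic mean.
Total thickness L = 10.2 + 8.15 + 12.8 + 13.8 = 44.95 m.
Σ(b_i/K_i) = 10.2/71.5 + 8.15/14.0 + 12.8/1.07 + 13.8/368 = 12.72 d.
K_eq = L / Σ(b_i/K_i) = 44.95 / 12.72 = 3.532 m/day.
Q = K_eq · A · (Δh/L) = 3.532 × 64.2 × (9.97/44.95) = 50.30 m³/day.

50.3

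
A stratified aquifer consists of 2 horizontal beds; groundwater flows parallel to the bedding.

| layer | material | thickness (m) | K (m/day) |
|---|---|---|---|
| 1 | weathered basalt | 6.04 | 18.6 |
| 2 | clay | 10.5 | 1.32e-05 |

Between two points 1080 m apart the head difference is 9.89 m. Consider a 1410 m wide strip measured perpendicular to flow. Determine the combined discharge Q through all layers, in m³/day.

Flow is parallel to layering, so each bed carries its own Darcy discharge and the transmissivities add.
Σ(K_i·b_i) = 18.6×6.04 + 1.32e-05×10.5 = 112.3 m²/day.
Hydraulic gradient i = Δh / L = 9.89 / 1080 = 0.009157.
Q = Σ(K_i·b_i) · W · i = 112.3 × 1410 × 0.009157 = 1451 m³/day.

1450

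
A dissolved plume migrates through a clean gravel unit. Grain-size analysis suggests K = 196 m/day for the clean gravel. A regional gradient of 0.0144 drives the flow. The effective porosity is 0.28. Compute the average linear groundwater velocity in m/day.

Hydraulic gradient i = 0.0144.
Darcy flux q = K · i = 196.0 × 0.01440 = 2.822 m/day.
Seepage velocity v = q / n_e = 2.822 / 0.28 = 10.08 m/day.

10.1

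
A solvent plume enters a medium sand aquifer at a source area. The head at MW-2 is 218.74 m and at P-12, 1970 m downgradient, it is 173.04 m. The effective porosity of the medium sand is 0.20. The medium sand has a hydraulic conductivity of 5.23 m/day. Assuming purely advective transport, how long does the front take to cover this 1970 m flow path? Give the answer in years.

8.89

Hydraulic gradient i = (218.74 − 173.04) / 1970 = 45.7 / 1970 = 0.02320.
Darcy flux q = K · i = 5.230 × 0.02320 = 0.1213 m/day.
Seepage velocity v = q / n_e = 0.1213 / 0.20 = 0.6066 m/day.
Travel time t = L / v = 1970 / 0.6066 = 3247 days = 8.891 years.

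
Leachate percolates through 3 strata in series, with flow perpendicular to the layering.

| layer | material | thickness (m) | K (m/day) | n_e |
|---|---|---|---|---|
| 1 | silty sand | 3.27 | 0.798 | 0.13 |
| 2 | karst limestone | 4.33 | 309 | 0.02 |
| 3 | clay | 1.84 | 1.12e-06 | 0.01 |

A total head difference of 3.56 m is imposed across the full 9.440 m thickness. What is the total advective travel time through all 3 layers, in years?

With flow normal to the layers, continuity requires the same specific discharge q through every layer.
Σ(b_i/K_i) = 3.27/0.798 + 4.33/309 + 1.84/1.12e-06 = 1.643e+06 d.
q = Δh / Σ(b_i/K_i) = 3.56 / 1.643e+06 = 2.167e-06 m/day.
In each layer the seepage velocity is v_i = q/n_i, so the layer transit time is t_i = b_i·n_i / q:
  layer 1 (silty sand): t_1 = 3.27 × 0.13 / 2.167e-06 = 1.962e+05 d
  layer 2 (karst limestone): t_2 = 4.33 × 0.02 / 2.167e-06 = 39964 d
  layer 3 (clay): t_3 = 1.84 × 0.01 / 2.167e-06 = 8491 d
Total t = Σ t_i = 2.446e+05 days = 669.8 years.

670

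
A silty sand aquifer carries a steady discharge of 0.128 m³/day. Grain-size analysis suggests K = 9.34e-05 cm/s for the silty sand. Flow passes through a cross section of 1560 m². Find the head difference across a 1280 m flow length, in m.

1.30

Convert K: 9.34e-05 cm/s × 864 = 0.08070 m/day.
From Q = K·A·i, i = Q / (K·A) = 0.128 / (0.08070 × 1560) = 0.001017.
Head loss Δh = i · L = 0.001017 × 1280 = 1.301 m.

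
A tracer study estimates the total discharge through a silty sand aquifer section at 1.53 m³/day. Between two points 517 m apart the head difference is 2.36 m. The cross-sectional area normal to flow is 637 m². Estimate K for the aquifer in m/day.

0.526

Hydraulic gradient i = Δh / L = 2.36 / 517 = 0.004565.
From Q = K·A·i, K = Q / (A·i) = 1.53 / (637.0 × 0.004565) = 0.5262 m/day.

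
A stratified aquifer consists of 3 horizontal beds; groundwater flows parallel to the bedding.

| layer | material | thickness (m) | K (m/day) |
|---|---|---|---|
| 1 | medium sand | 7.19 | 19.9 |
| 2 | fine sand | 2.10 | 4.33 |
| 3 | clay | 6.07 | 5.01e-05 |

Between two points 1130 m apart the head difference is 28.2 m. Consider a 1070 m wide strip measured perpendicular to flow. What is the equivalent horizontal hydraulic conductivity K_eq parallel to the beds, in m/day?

Flow is parallel to layering, so each bed carries its own Darcy discharge and the transmissivities add.
Σ(K_i·b_i) = 19.9×7.19 + 4.33×2.10 + 5.01e-05×6.07 = 152.2 m²/day.
Total thickness b = 15.36 m, so K_eq = Σ(K_i·b_i)/b = 9.907 m/day.

9.91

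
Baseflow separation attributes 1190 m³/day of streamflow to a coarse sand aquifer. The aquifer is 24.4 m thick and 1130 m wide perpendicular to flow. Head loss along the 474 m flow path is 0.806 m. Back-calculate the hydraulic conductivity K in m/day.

25.4

Cross-sectional area A = 1130 × 24.4 = 27572 m².
Hydraulic gradient i = Δh / L = 0.806 / 474 = 0.001700.
From Q = K·A·i, K = Q / (A·i) = 1190 / (27572 × 0.001700) = 25.38 m/day.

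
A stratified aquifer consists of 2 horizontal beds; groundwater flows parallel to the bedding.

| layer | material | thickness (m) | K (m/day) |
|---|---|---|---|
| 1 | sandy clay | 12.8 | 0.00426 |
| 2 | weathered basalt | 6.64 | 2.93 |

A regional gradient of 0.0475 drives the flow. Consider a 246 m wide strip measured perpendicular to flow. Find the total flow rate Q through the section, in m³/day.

228

Flow is parallel to layering, so each bed carries its own Darcy discharge and the transmissivities add.
Σ(K_i·b_i) = 0.00426×12.8 + 2.93×6.64 = 19.51 m²/day.
Hydraulic gradient i = 0.0475.
Q = Σ(K_i·b_i) · W · i = 19.51 × 246 × 0.04750 = 228.0 m³/day.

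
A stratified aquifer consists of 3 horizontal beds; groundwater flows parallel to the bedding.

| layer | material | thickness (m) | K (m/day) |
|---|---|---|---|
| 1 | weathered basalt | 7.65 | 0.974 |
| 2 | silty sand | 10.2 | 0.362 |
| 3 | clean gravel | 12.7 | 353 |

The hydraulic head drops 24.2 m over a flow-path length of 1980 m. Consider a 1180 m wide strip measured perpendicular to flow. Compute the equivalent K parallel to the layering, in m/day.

147

Flow is parallel to layering, so each bed carries its own Darcy discharge and the transmissivities add.
Σ(K_i·b_i) = 0.974×7.65 + 0.362×10.2 + 353×12.7 = 4494 m²/day.
Total thickness b = 30.55 m, so K_eq = Σ(K_i·b_i)/b = 147.1 m/day.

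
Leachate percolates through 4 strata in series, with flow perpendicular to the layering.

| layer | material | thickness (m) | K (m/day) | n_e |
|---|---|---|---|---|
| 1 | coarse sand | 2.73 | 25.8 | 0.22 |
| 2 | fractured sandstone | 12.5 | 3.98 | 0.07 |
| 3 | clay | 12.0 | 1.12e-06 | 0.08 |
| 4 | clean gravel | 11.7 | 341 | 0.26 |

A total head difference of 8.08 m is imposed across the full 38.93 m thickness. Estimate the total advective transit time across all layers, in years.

With flow normal to the layers, continuity requires the same specific discharge q through every layer.
Σ(b_i/K_i) = 2.73/25.8 + 12.5/3.98 + 12.0/1.12e-06 + 11.7/341 = 1.071e+07 d.
q = Δh / Σ(b_i/K_i) = 8.08 / 1.071e+07 = 7.541e-07 m/day.
In each layer the seepage velocity is v_i = q/n_i, so the layer transit time is t_i = b_i·n_i / q:
  layer 1 (coarse sand): t_1 = 2.73 × 0.22 / 7.541e-07 = 7.964e+05 d
  layer 2 (fractured sandstone): t_2 = 12.5 × 0.07 / 7.541e-07 = 1.160e+06 d
  layer 3 (clay): t_3 = 12.0 × 0.08 / 7.541e-07 = 1.273e+06 d
  layer 4 (clean gravel): t_4 = 11.7 × 0.26 / 7.541e-07 = 4.034e+06 d
Total t = Σ t_i = 7.263e+06 days = 19886 years.

19900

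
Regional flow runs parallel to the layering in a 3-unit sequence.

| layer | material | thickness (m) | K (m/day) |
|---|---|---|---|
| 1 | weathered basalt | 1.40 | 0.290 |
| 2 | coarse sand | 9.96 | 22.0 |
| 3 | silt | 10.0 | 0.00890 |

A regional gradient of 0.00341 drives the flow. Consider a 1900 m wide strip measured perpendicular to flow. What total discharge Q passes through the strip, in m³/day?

1420

Flow is parallel to layering, so each bed carries its own Darcy discharge and the transmissivities add.
Σ(K_i·b_i) = 0.290×1.40 + 22.0×9.96 + 0.00890×10.0 = 219.6 m²/day.
Hydraulic gradient i = 0.00341.
Q = Σ(K_i·b_i) · W · i = 219.6 × 1900 × 0.003410 = 1423 m³/day.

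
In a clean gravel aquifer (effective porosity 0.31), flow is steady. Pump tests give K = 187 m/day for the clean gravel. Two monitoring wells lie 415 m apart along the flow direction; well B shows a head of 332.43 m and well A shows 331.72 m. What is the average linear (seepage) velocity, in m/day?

Hydraulic gradient i = (332.43 − 331.72) / 415 = 0.71 / 415 = 0.001711.
Darcy flux q = K · i = 187.0 × 0.001711 = 0.3199 m/day.
Seepage velocity v = q / n_e = 0.3199 / 0.31 = 1.032 m/day.

1.03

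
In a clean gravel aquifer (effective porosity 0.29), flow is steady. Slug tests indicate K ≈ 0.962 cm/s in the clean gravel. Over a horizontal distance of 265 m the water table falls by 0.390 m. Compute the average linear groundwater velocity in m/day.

Convert K: 0.962 cm/s × 864 = 831.2 m/day.
Hydraulic gradient i = Δh / L = 0.390 / 265 = 0.001472.
Darcy flux q = K · i = 831.2 × 0.001472 = 1.223 m/day.
Seepage velocity v = q / n_e = 1.223 / 0.29 = 4.218 m/day.

4.22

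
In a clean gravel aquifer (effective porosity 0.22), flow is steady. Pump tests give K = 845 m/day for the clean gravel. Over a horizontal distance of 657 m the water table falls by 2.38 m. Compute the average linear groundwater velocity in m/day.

Hydraulic gradient i = Δh / L = 2.38 / 657 = 0.003623.
Darcy flux q = K · i = 845.0 × 0.003623 = 3.061 m/day.
Seepage velocity v = q / n_e = 3.061 / 0.22 = 13.91 m/day.

13.9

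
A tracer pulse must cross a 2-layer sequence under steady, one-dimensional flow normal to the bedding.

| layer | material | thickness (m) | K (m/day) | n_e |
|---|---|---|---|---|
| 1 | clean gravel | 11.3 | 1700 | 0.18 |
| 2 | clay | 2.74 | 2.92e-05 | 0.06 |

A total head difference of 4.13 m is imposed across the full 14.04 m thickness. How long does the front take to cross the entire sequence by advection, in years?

137

With flow normal to the layers, continuity requires the same specific discharge q through every layer.
Σ(b_i/K_i) = 11.3/1700 + 2.74/2.92e-05 = 93836 d.
q = Δh / Σ(b_i/K_i) = 4.13 / 93836 = 4.401e-05 m/day.
In each layer the seepage velocity is v_i = q/n_i, so the layer transit time is t_i = b_i·n_i / q:
  layer 1 (clean gravel): t_1 = 11.3 × 0.18 / 4.401e-05 = 46213 d
  layer 2 (clay): t_2 = 2.74 × 0.06 / 4.401e-05 = 3735 d
Total t = Σ t_i = 49949 days = 136.8 years.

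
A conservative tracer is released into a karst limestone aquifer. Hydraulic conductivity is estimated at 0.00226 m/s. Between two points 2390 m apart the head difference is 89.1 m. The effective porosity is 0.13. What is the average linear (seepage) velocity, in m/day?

56.0

Convert K: 0.00226 m/s × 86400 = 195.3 m/day.
Hydraulic gradient i = Δh / L = 89.1 / 2390 = 0.03728.
Darcy flux q = K · i = 195.3 × 0.03728 = 7.280 m/day.
Seepage velocity v = q / n_e = 7.280 / 0.13 = 56.00 m/day.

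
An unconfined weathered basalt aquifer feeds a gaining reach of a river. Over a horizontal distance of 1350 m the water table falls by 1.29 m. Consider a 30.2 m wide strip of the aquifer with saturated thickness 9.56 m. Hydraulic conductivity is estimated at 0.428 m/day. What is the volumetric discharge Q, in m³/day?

0.118

Cross-sectional area A = 30.2 × 9.56 = 288.7 m².
Hydraulic gradient i = Δh / L = 1.29 / 1350 = 0.0009556.
Darcy's law: Q = K · A · i = 0.4280 × 288.7 × 0.0009556 = 0.1181 m³/day.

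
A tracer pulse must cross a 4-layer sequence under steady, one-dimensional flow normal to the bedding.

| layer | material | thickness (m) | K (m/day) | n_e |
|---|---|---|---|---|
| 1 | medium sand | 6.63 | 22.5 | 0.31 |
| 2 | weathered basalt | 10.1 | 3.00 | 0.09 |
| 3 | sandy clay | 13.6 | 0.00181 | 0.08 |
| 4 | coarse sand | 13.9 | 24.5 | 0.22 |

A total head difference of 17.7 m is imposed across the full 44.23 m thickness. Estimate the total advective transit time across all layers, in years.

With flow normal to the layers, continuity requires the same specific discharge q through every layer.
Σ(b_i/K_i) = 6.63/22.5 + 10.1/3.00 + 13.6/0.00181 + 13.9/24.5 = 7518 d.
q = Δh / Σ(b_i/K_i) = 17.7 / 7518 = 0.002354 m/day.
In each layer the seepage velocity is v_i = q/n_i, so the layer transit time is t_i = b_i·n_i / q:
  layer 1 (medium sand): t_1 = 6.63 × 0.31 / 0.002354 = 873.0 d
  layer 2 (weathered basalt): t_2 = 10.1 × 0.09 / 0.002354 = 386.1 d
  layer 3 (sandy clay): t_3 = 13.6 × 0.08 / 0.002354 = 462.1 d
  layer 4 (coarse sand): t_4 = 13.9 × 0.22 / 0.002354 = 1299 d
Total t = Σ t_i = 3020 days = 8.269 years.

8.27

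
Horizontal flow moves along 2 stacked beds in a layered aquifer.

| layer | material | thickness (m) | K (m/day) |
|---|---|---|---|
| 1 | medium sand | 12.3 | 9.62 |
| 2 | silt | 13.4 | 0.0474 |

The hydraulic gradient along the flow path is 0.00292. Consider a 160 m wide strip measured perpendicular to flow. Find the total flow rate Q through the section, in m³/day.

Flow is parallel to layering, so each bed carries its own Darcy discharge and the transmissivities add.
Σ(K_i·b_i) = 9.62×12.3 + 0.0474×13.4 = 119.0 m²/day.
Hydraulic gradient i = 0.00292.
Q = Σ(K_i·b_i) · W · i = 119.0 × 160 × 0.002920 = 55.58 m³/day.

55.6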